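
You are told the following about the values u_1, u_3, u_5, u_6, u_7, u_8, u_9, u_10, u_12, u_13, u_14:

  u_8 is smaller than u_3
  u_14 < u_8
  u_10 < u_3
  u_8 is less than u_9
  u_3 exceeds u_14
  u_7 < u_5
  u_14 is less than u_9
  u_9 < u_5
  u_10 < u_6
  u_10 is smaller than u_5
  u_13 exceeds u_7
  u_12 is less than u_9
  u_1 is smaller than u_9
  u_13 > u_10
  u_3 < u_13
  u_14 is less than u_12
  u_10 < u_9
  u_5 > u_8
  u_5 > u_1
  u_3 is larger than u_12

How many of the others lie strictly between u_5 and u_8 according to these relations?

Chaining upward from u_8 reaches: u_9, u_3, u_13.
Chaining downward from u_5 reaches: u_10, u_1, u_14, u_12, u_9, u_7.
Strictly between u_8 and u_5 are those in both lists: u_9 — 1 element.

1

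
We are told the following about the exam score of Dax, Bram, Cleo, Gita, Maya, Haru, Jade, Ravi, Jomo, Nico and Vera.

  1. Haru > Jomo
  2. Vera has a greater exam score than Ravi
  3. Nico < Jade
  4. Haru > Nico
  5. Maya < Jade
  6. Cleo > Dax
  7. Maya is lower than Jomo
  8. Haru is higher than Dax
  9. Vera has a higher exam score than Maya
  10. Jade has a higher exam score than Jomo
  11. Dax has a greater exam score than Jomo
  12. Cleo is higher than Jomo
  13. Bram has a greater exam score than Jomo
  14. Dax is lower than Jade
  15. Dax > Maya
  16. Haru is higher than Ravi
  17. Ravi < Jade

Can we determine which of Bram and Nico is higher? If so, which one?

undetermined

Following every chain through Nico: above Nico we get Haru, Jade.
Bram is not reached, and no chain runs the other way from Bram to Nico.
So the given relations leave the order of Nico and Bram undetermined.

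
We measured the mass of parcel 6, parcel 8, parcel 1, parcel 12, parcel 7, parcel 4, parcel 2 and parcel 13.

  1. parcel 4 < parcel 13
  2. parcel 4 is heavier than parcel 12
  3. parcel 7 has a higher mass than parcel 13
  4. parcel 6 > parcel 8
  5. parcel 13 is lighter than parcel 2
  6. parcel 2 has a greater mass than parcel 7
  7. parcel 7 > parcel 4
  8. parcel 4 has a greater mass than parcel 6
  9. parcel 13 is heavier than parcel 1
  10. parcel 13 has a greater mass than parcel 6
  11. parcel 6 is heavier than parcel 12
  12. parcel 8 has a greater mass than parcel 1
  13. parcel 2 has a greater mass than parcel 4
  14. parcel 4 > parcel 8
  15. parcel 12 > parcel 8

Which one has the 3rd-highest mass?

parcel 13

Piecing the relations together gives one ordering: parcel 1 < parcel 8 < parcel 12 < parcel 6 < parcel 4 < parcel 13 < parcel 7 < parcel 2.
Counting 3 from the largest end gives parcel 13.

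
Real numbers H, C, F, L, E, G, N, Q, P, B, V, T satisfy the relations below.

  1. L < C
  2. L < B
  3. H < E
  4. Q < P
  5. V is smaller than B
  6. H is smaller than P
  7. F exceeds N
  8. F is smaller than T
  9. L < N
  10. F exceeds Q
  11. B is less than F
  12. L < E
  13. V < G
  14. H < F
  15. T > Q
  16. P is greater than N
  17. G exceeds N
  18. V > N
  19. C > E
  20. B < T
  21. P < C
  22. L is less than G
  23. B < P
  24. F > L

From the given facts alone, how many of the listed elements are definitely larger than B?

4

The elements the relations force above B are F, T, P, C — no chain reaches any other.
That is 4.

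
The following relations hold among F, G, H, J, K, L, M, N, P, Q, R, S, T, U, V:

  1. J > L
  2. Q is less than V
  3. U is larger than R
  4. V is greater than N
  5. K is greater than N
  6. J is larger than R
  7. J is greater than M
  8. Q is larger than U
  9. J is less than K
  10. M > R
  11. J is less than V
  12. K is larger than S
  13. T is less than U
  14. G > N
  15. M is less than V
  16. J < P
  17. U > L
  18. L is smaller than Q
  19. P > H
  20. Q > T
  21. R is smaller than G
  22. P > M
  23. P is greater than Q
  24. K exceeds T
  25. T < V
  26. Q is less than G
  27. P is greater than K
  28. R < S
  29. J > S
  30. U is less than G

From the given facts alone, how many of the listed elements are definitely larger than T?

6

Directly above T: U, Q, K, V.
One step further: G, P (6 so far).
Nothing else is reachable above T; 6 in all.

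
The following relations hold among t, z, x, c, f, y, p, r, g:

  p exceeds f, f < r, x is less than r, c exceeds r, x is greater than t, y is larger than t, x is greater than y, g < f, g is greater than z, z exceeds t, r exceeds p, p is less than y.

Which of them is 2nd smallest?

Piecing the relations together gives one ordering: t < z < g < f < p < y < x < r < c.
Counting 2 from the smallest end gives z.

z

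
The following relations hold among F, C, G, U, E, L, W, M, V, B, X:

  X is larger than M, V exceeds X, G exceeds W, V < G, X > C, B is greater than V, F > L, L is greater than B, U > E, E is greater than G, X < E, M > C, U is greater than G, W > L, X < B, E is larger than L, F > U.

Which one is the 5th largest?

W

Chaining the given pairs: C < M < X < V < B < L < W < G < E < U < F.
The 5th largest is W.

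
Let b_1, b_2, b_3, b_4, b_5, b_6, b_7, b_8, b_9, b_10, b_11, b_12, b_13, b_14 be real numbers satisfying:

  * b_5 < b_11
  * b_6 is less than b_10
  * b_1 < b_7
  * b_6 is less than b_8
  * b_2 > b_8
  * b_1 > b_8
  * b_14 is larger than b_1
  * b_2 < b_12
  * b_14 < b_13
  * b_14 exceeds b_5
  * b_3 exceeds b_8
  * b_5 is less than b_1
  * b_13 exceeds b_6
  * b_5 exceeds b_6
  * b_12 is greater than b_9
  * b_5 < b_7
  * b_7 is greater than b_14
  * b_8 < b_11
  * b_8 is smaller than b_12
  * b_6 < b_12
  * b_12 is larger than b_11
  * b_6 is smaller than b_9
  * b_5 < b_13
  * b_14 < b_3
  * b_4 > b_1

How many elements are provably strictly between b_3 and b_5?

The relations place b_5 below b_3. An element lies strictly between them when it is forced above b_5 and also forced below b_3.
Above b_5: {b_1, b_11, b_14, b_4, b_7, b_12, b_13}. Below b_3: {b_6, b_8, b_1, b_14}.
Intersection: {b_1, b_14} — 2.

2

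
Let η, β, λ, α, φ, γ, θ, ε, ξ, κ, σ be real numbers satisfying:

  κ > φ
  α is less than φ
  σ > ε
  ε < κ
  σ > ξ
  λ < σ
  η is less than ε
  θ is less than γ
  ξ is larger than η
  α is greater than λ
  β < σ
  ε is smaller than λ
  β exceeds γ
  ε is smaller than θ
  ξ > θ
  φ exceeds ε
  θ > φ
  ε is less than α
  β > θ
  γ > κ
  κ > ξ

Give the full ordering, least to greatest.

η < ε < λ < α < φ < θ < ξ < κ < γ < β < σ

Nothing is placed below η, so it is least; from there η < ε; ε < λ; λ < α; α < φ; φ < θ; θ < ξ; ξ < κ; κ < γ; γ < β; β < σ, each given directly.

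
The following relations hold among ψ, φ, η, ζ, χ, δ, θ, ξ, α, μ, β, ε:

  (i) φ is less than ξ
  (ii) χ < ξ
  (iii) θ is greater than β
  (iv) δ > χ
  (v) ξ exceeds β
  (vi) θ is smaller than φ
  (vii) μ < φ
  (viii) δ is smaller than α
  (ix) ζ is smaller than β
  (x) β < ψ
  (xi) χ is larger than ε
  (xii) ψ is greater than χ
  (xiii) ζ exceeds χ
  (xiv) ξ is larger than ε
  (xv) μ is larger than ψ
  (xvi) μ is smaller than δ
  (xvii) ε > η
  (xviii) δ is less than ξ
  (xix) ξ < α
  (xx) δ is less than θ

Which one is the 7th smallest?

μ

Chaining the given pairs: η < ε < χ < ζ < β < ψ < μ < δ < θ < φ < ξ < α.
Counting 7 from the smallest end gives μ.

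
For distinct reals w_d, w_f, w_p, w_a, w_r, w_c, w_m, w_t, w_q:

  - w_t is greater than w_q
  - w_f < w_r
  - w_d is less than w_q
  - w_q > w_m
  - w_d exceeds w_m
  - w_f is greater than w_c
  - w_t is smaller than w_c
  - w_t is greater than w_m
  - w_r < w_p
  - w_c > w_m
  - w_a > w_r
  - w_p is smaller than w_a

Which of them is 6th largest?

Piecing the relations together gives one ordering: w_m < w_d < w_q < w_t < w_c < w_f < w_r < w_p < w_a.
The 6th largest is w_t.

w_t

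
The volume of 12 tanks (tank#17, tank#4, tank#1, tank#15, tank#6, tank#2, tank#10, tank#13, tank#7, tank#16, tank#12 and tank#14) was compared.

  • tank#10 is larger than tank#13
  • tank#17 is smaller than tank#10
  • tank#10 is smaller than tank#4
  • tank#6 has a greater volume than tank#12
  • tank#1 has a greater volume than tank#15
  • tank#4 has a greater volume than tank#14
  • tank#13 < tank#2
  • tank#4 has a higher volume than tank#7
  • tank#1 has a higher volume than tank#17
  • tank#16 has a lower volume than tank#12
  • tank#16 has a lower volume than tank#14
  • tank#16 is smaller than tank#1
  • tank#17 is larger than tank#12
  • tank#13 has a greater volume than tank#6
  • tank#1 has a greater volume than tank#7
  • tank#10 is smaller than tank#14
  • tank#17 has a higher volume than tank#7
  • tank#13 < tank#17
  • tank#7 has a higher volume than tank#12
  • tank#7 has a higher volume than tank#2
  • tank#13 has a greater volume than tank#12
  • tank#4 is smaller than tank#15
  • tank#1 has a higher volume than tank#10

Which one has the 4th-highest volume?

The consecutive relations fix a unique order: tank#16 < tank#12 < tank#6 < tank#13 < tank#2 < tank#7 < tank#17 < tank#10 < tank#14 < tank#4 < tank#15 < tank#1.
The 4th largest is tank#14.

tank#14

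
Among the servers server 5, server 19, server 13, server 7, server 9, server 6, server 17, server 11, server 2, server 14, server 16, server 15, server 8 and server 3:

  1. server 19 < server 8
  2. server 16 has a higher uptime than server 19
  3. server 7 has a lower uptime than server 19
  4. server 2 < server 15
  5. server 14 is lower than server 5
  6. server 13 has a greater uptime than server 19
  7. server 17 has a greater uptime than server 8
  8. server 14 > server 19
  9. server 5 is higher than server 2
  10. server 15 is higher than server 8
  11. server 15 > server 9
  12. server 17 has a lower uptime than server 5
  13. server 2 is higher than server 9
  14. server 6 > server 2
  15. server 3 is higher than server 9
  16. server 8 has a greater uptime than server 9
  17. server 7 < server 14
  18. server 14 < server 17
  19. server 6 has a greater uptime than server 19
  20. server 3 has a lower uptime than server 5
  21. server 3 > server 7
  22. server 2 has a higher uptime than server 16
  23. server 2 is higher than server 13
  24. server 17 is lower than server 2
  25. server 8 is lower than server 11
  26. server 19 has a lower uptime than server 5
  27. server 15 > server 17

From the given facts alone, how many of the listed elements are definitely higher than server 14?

5

Directly above server 14: server 17, server 5.
One step further: server 2, server 15 (4 so far).
One step further: server 6 (5 so far).
Nothing else is reachable above server 14; 5 in all.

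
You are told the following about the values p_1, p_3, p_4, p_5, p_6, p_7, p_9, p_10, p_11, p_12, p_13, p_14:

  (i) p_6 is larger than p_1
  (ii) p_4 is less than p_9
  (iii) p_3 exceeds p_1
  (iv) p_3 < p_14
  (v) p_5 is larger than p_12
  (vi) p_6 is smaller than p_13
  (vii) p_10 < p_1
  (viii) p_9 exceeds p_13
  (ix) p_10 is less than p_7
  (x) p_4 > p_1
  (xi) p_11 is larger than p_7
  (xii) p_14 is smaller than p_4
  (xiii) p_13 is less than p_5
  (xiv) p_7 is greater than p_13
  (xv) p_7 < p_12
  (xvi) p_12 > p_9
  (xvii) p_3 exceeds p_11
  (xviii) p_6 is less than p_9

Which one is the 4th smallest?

p_13

Chaining the given pairs: p_10 < p_1 < p_6 < p_13 < p_7 < p_11 < p_3 < p_14 < p_4 < p_9 < p_12 < p_5.
The 4th smallest is p_13.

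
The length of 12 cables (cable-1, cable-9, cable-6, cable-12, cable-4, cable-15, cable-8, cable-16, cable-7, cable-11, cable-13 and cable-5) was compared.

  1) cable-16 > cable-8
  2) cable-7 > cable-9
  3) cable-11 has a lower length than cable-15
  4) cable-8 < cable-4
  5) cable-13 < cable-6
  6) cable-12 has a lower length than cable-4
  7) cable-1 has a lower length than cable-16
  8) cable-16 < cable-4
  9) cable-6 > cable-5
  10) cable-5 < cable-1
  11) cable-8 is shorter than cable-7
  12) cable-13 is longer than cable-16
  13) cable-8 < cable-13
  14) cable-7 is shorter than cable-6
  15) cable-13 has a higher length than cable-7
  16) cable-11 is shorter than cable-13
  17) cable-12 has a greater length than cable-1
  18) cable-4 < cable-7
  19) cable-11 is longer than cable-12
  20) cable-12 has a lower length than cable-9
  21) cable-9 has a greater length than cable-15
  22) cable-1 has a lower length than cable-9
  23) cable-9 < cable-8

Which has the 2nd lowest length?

cable-1

The consecutive relations fix a unique order: cable-5 < cable-1 < cable-12 < cable-11 < cable-15 < cable-9 < cable-8 < cable-16 < cable-4 < cable-7 < cable-13 < cable-6.
Counting 2 from the smallest end gives cable-1.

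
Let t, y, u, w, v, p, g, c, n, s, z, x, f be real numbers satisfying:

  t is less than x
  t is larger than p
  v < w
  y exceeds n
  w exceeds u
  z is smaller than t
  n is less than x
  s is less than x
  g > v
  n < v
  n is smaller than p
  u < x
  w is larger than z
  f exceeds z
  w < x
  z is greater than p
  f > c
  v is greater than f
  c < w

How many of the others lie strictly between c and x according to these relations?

Chaining upward from c reaches: f, v, w, g.
Chaining downward from x reaches: n, u, p, s, z, f, v, w, t.
Strictly between c and x are those in both lists: f, v, w — 3 elements.

3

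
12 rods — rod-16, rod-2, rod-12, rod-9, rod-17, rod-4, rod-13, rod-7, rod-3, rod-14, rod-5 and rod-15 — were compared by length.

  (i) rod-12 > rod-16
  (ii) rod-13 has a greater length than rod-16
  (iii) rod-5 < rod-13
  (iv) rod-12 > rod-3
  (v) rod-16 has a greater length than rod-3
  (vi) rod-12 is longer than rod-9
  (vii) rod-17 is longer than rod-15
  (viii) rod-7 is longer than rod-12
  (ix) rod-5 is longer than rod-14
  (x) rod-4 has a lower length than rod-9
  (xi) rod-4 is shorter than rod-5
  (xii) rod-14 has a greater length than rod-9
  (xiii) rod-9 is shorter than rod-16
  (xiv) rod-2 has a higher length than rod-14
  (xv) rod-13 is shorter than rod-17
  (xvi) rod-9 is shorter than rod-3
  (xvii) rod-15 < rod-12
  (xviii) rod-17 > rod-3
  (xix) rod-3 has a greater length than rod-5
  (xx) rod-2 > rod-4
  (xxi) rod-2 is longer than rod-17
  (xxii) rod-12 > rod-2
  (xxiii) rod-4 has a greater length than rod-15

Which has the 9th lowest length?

Chaining the given pairs: rod-15 < rod-4 < rod-9 < rod-14 < rod-5 < rod-3 < rod-16 < rod-13 < rod-17 < rod-2 < rod-12 < rod-7.
Counting 9 from the smallest end gives rod-17.

rod-17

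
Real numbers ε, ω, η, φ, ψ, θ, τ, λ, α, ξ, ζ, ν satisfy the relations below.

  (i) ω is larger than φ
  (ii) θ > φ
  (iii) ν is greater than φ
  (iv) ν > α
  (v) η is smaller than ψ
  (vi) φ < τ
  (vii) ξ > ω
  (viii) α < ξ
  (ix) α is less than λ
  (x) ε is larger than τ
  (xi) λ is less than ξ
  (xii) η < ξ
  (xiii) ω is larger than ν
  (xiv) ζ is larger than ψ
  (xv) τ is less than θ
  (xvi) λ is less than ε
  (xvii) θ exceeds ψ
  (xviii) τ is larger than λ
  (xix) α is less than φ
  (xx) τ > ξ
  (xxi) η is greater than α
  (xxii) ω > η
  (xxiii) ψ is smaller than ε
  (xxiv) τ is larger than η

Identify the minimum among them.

φ is not least since α < φ; η is not least since α < η; ν is not least since φ < ν; ω is not least since ν < ω; λ is not least since α < λ; ξ is not least since ω < ξ; ψ is not least since η < ψ; ζ is not least since ψ < ζ; τ is not least since φ < τ; θ is not least since ψ < θ; ε is not least since τ < ε.
Only α has nothing below it, so α is the minimum.

α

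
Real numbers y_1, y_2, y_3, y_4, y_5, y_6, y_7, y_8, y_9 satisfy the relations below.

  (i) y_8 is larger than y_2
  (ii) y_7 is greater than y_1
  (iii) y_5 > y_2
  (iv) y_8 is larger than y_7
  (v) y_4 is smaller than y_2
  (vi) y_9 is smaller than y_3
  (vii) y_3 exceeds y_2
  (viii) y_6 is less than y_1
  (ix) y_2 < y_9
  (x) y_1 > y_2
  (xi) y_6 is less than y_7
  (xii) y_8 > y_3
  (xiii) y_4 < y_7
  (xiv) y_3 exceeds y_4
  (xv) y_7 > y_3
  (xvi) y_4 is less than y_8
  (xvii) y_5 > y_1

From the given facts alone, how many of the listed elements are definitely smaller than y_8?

7

Directly below y_8: y_4, y_2, y_3, y_7.
One step further: y_6, y_1, y_9 (7 so far).
No other element is forced below y_8 by the given relations, so the count is 7.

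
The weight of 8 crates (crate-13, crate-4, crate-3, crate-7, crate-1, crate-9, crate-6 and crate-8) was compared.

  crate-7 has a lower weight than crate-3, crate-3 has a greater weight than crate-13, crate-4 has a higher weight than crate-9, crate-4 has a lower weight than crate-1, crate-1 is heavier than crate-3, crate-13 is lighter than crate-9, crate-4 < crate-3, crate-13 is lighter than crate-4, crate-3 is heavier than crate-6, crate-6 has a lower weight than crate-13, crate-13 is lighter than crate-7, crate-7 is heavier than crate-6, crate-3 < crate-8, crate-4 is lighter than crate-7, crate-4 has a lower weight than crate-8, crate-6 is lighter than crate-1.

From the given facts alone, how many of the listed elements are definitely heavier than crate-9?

5

The elements the relations force above crate-9 are crate-4, crate-7, crate-3, crate-8, crate-1 — no chain reaches any other.
That is 5.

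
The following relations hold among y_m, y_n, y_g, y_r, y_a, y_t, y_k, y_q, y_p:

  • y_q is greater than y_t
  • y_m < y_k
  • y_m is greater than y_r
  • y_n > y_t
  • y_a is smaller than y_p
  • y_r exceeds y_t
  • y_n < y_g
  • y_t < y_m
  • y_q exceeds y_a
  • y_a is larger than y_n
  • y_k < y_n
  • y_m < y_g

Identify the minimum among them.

y_t

Chaining upward from y_t: directly above it, y_r, y_m, y_n, y_q; then y_k, y_g, y_a; then y_p.
That covers every other element, and nothing is given below y_t, so y_t is the minimum.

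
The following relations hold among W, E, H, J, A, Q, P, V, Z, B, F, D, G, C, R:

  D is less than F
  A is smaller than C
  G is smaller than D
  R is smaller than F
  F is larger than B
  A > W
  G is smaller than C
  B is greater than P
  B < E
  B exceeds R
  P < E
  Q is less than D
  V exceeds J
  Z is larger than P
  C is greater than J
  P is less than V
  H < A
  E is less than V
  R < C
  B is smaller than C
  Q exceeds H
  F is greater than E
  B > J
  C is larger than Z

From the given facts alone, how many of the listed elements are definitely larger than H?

Directly above H: Q, A.
One step further: D, C (4 so far).
One step further: F (5 so far).
No other element is forced above H by the given relations, so the count is 5.

5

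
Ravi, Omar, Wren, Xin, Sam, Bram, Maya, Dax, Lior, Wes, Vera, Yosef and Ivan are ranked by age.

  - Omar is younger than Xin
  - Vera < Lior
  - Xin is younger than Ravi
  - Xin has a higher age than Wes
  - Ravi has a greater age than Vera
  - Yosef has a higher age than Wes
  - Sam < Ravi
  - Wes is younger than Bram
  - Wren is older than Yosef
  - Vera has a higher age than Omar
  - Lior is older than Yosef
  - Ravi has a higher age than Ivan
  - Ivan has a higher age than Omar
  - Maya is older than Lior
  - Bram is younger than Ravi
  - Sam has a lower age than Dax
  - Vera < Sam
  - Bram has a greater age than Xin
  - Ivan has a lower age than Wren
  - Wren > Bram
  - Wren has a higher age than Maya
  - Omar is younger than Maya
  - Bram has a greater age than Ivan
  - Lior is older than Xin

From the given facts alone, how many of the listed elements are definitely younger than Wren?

From Wren the given relations immediately reach Yosef, Maya, Ivan, Bram.
From those, Omar, Wes, Xin, Lior — 8 in total.
From those, Vera — 9 in total.
No other element is forced below Wren by the given relations, so the count is 9.

9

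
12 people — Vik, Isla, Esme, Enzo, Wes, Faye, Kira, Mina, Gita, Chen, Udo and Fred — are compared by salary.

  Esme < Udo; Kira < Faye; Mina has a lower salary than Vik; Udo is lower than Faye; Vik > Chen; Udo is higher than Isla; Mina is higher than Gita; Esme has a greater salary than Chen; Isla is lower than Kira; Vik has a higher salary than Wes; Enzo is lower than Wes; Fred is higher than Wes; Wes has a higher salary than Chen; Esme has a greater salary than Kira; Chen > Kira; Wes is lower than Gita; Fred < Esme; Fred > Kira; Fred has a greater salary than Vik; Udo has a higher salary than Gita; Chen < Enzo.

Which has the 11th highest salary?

Kira

Piecing the relations together gives one ordering: Isla < Kira < Chen < Enzo < Wes < Gita < Mina < Vik < Fred < Esme < Udo < Faye.
The 11th largest is Kira.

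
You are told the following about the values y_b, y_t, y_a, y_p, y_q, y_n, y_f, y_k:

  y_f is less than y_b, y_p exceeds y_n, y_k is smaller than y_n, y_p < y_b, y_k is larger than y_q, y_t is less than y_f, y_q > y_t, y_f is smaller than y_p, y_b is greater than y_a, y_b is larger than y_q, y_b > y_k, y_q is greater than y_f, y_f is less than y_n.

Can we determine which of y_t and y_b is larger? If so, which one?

y_b

y_t < y_q and y_q < y_k give y_t < y_k.
With y_k < y_n: y_t < y_q < y_k < y_n.
Then y_n < y_p extends the chain to y_p.
With y_p < y_b: y_t < y_q < y_k < y_n < y_p < y_b.
So y_b is larger.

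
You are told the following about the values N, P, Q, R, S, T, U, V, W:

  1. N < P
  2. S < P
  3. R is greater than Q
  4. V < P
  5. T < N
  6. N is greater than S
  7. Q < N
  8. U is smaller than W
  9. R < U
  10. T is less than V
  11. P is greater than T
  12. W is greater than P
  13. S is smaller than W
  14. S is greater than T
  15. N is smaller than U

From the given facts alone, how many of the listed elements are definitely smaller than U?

5

From U the given relations immediately reach N, R.
From those, T, S, Q — 5 in total.
Nothing else is reachable below U; 5 in all.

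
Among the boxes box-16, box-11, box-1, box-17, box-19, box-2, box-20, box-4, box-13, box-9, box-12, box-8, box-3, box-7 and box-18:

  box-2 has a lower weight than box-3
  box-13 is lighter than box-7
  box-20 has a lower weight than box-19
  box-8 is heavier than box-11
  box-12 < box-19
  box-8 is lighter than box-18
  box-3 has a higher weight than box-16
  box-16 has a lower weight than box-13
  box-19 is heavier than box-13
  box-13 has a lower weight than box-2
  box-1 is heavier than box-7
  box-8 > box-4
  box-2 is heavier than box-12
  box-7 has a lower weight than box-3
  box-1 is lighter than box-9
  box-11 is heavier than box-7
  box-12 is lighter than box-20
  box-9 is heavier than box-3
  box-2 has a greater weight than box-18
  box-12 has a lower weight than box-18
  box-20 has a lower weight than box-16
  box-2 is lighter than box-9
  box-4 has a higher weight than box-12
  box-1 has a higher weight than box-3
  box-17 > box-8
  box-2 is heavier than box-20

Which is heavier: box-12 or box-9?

box-9

box-12 < box-20 and box-20 < box-16 give box-12 < box-16.
Then box-16 < box-13 extends the chain to box-13.
Then box-13 < box-7 extends the chain to box-7.
With box-7 < box-11: box-12 < box-20 < box-16 < box-13 < box-7 < box-11.
Then box-11 < box-8 extends the chain to box-8.
Then box-8 < box-18 extends the chain to box-18.
With box-18 < box-2: box-12 < box-20 < box-16 < box-13 < box-7 < box-11 < box-8 < box-18 < box-2.
Then box-2 < box-3 extends the chain to box-3.
Then box-3 < box-1 extends the chain to box-1.
Then box-1 < box-9 extends the chain to box-9.
So box-12 < box-9; box-9 is the heavier of the two.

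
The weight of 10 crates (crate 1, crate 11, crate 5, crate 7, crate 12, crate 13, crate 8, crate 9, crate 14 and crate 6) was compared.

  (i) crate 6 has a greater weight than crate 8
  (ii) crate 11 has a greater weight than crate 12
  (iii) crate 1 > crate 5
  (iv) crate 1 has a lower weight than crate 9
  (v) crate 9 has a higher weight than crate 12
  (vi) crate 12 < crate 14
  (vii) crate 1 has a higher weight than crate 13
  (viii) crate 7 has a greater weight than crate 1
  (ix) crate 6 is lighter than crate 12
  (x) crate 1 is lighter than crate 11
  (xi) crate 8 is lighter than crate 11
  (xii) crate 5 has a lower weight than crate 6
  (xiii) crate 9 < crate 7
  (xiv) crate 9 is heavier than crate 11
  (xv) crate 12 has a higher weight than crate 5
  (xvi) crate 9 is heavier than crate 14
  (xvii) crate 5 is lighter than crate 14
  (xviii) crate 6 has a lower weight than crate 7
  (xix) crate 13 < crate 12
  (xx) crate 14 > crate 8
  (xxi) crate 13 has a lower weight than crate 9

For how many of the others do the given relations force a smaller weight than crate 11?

6

Directly below crate 11: crate 8, crate 12, crate 1.
One step further: crate 13, crate 5, crate 6 (6 so far).
No other element is forced below crate 11 by the given relations, so the count is 6.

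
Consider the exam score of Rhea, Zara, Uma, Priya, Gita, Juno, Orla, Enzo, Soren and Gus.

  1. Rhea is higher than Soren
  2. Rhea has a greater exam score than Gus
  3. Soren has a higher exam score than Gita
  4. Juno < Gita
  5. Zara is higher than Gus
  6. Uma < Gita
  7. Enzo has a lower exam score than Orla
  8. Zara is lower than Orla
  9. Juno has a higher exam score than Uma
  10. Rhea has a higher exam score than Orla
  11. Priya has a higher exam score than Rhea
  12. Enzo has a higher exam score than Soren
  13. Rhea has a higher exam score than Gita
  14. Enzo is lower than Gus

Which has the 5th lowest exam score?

Enzo

The consecutive relations fix a unique order: Uma < Juno < Gita < Soren < Enzo < Gus < Zara < Orla < Rhea < Priya.
The 5th smallest is Enzo.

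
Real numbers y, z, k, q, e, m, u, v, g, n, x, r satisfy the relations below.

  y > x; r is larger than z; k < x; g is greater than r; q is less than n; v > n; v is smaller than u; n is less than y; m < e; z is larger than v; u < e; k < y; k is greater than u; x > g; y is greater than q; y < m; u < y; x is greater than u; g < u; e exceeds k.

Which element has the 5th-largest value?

k

Piecing the relations together gives one ordering: q < n < v < z < r < g < u < k < x < y < m < e.
The 5th largest is k.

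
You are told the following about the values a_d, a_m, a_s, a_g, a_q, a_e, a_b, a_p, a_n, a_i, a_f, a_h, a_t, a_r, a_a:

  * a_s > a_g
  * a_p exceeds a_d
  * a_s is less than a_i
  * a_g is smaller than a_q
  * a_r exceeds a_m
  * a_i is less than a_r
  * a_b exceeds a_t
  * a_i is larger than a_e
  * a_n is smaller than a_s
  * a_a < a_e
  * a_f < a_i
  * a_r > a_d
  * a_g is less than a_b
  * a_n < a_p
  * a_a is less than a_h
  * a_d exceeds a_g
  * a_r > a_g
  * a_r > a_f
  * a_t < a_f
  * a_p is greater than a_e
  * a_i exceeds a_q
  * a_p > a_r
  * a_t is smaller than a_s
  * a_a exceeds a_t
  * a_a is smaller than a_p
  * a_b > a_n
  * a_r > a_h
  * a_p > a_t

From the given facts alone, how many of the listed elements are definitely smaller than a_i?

From a_i the given relations immediately reach a_e, a_s, a_f, a_q.
From those, a_t, a_g, a_a, a_n — 8 in total.
No other element is forced below a_i by the given relations, so the count is 8.

8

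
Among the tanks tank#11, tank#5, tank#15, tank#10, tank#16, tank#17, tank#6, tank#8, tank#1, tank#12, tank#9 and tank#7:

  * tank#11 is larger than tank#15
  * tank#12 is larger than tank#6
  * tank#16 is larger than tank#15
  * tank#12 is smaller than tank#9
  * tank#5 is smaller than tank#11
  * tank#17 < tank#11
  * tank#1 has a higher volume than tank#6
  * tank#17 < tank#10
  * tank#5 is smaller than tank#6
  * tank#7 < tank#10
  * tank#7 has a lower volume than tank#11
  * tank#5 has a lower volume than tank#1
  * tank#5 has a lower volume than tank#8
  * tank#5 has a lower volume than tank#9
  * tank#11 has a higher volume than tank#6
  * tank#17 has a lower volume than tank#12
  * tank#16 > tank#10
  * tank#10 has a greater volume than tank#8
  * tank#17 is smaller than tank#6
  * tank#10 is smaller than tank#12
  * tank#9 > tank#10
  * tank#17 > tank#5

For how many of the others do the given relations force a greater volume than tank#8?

4

From tank#8 the given relations immediately reach tank#10.
From those, tank#16, tank#12, tank#9 — 4 in total.
No other element is forced above tank#8 by the given relations, so the count is 4.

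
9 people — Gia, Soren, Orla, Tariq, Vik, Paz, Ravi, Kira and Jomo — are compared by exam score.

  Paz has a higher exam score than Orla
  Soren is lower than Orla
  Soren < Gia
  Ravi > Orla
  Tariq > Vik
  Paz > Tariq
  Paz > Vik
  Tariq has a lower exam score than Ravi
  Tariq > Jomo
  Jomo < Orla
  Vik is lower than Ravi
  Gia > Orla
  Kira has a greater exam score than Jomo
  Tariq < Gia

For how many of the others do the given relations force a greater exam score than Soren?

The elements the relations force above Soren are Orla, Ravi, Paz, Gia — no chain reaches any other.
That is 4.

4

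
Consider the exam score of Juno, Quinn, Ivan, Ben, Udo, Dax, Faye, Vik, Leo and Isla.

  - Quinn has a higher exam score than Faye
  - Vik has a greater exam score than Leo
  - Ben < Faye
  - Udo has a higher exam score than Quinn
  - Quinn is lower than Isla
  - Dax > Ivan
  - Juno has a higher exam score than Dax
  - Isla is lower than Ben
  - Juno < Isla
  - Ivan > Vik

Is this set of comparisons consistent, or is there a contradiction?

inconsistent

We have Quinn < Isla stated directly, yet also Isla < Ben < Faye < Quinn by chaining the others — so Isla < Quinn. Contradiction.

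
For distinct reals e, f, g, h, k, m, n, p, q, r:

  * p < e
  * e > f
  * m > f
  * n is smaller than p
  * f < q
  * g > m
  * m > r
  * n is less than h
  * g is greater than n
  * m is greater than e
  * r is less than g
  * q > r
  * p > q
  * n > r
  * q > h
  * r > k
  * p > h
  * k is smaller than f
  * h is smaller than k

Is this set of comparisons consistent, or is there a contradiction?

inconsistent

Chaining the given relations yields r < n < h < k, so r < k. But one relation states k < r. These cannot both hold.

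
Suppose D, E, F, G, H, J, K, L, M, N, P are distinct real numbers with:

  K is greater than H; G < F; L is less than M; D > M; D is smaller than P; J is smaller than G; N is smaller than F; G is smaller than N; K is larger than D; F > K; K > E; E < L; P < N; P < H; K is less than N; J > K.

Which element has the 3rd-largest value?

Piecing the relations together gives one ordering: E < L < M < D < P < H < K < J < G < N < F.
The 3rd largest is G.

G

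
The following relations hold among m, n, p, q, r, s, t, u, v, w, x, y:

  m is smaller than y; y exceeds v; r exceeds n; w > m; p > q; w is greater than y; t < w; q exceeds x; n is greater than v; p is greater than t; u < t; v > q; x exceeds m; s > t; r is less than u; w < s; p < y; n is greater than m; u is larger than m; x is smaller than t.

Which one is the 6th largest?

Piecing the relations together gives one ordering: m < x < q < v < n < r < u < t < p < y < w < s.
The 6th largest is u.

u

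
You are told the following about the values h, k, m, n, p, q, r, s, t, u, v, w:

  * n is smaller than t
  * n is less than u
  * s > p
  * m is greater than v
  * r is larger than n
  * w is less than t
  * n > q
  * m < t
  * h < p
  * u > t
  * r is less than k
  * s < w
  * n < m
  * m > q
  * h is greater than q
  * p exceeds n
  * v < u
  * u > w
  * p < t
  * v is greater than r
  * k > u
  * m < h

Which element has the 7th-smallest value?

p

Piecing the relations together gives one ordering: q < n < r < v < m < h < p < s < w < t < u < k.
Counting 7 from the smallest end gives p.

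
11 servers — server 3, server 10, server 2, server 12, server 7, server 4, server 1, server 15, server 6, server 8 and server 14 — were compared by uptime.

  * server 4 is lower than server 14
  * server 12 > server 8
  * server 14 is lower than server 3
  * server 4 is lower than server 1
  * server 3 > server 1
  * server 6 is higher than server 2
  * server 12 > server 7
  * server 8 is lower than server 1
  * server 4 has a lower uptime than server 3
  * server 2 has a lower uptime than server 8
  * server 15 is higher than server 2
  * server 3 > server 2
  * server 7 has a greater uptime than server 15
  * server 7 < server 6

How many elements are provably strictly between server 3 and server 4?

The relations place server 4 below server 3. An element lies strictly between them when it is forced above server 4 and also forced below server 3.
Above server 4: {server 1, server 14}. Below server 3: {server 2, server 8, server 1, server 14}.
Intersection: {server 1, server 14} — 2.

2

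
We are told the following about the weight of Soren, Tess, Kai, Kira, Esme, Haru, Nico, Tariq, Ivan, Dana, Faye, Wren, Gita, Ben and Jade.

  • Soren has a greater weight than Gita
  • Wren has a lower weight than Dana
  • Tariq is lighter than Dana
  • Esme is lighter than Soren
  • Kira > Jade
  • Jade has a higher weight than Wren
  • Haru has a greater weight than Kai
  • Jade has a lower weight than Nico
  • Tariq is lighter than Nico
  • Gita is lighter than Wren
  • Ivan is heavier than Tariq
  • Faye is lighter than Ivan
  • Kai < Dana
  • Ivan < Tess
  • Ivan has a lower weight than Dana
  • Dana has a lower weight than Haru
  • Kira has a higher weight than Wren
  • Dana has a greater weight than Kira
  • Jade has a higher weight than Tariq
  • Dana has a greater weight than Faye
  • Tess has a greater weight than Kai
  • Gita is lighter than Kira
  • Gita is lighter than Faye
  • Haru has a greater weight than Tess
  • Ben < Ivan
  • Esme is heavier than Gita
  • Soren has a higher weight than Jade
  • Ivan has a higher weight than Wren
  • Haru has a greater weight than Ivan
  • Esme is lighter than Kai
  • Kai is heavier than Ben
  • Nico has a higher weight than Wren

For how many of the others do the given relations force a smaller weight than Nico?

Directly below Nico: Tariq, Wren, Jade.
One step further: Gita (4 so far).
Nothing else is reachable below Nico; 4 in all.

4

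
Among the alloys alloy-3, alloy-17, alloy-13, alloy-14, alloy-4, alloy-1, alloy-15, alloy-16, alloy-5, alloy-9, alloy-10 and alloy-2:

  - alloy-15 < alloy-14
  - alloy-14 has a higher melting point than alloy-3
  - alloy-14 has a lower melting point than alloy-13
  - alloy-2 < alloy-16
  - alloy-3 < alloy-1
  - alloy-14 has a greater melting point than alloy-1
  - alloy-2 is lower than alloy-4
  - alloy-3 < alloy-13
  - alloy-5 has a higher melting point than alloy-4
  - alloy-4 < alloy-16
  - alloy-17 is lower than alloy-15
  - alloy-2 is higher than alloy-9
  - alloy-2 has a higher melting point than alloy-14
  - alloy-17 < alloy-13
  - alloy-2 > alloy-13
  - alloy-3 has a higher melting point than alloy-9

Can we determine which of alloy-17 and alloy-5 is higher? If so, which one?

alloy-17 < alloy-15 and alloy-15 < alloy-14 give alloy-17 < alloy-14.
With alloy-14 < alloy-13: alloy-17 < alloy-15 < alloy-14 < alloy-13.
With alloy-13 < alloy-2: alloy-17 < alloy-15 < alloy-14 < alloy-13 < alloy-2.
With alloy-2 < alloy-4: alloy-17 < alloy-15 < alloy-14 < alloy-13 < alloy-2 < alloy-4.
With alloy-4 < alloy-5: alloy-17 < alloy-15 < alloy-14 < alloy-13 < alloy-2 < alloy-4 < alloy-5.
So alloy-5 is higher.

alloy-5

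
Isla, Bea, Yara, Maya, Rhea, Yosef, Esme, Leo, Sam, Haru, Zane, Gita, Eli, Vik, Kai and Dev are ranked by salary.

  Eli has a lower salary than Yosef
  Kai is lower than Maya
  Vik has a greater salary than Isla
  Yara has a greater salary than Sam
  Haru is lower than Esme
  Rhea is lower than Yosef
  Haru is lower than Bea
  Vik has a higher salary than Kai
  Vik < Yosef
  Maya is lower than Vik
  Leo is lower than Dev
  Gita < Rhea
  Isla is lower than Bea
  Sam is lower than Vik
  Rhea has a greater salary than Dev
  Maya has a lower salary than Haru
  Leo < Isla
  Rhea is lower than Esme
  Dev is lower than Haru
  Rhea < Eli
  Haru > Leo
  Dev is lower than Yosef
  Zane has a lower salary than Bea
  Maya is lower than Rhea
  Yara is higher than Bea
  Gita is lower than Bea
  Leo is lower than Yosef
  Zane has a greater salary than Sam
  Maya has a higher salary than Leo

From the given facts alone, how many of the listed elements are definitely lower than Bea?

9

The elements the relations force below Bea are Kai, Sam, Leo, Maya, Zane, Dev, Haru, Isla, Gita — no chain reaches any other.
That is 9.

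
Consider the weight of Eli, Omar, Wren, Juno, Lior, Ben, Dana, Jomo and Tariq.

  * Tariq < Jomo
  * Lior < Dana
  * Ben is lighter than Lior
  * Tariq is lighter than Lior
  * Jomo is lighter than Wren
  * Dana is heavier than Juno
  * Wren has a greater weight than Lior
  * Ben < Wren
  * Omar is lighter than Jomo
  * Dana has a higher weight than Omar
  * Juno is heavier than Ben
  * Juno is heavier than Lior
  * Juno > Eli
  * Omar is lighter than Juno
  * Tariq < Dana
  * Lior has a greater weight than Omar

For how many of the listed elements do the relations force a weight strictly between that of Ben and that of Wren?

1

The relations place Ben below Wren. An element lies strictly between them when it is forced above Ben and also forced below Wren.
Above Ben: {Lior, Juno, Dana}. Below Wren: {Omar, Tariq, Lior, Jomo}.
Intersection: {Lior} — 1.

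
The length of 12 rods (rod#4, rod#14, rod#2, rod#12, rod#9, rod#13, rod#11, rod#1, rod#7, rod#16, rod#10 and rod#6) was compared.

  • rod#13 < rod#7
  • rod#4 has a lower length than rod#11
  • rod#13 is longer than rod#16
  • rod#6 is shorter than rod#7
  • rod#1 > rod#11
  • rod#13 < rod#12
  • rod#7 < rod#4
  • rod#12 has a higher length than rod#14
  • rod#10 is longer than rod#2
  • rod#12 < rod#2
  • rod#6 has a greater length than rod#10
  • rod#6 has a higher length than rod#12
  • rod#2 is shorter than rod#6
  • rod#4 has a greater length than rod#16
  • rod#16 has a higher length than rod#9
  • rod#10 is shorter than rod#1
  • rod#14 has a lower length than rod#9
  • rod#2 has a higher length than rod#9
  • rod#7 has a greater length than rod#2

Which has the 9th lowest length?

Chaining the given pairs: rod#14 < rod#9 < rod#16 < rod#13 < rod#12 < rod#2 < rod#10 < rod#6 < rod#7 < rod#4 < rod#11 < rod#1.
The 9th smallest is rod#7.

rod#7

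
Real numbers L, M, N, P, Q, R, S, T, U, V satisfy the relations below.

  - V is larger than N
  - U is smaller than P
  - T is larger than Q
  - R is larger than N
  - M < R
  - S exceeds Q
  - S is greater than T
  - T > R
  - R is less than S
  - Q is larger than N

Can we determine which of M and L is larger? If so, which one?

undetermined

Following every chain through M: above M we get R, T, S.
L is not reached, and no chain runs the other way from L to M.
So the given relations leave the order of M and L undetermined.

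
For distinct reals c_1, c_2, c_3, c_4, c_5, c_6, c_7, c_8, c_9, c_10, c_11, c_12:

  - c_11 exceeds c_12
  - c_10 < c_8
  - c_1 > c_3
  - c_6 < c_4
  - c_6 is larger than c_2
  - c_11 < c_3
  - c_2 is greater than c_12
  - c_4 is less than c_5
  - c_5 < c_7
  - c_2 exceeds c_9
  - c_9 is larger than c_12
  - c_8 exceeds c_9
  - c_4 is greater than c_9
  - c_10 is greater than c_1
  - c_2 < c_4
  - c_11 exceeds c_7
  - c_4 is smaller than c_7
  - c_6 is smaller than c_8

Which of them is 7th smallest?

Piecing the relations together gives one ordering: c_12 < c_9 < c_2 < c_6 < c_4 < c_5 < c_7 < c_11 < c_3 < c_1 < c_10 < c_8.
The 7th smallest is c_7.

c_7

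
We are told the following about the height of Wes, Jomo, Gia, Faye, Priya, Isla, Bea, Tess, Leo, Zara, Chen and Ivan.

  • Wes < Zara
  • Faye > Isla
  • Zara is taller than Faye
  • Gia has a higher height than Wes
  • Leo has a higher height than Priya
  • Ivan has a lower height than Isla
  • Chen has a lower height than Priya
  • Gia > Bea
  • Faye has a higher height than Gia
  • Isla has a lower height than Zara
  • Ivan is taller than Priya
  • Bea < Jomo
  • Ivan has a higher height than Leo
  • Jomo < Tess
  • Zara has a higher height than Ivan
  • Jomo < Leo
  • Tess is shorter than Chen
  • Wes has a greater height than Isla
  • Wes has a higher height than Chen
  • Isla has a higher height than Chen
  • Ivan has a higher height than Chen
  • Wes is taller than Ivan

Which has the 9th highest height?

Chaining the given pairs: Bea < Jomo < Tess < Chen < Priya < Leo < Ivan < Isla < Wes < Gia < Faye < Zara.
The 9th largest is Chen.

Chen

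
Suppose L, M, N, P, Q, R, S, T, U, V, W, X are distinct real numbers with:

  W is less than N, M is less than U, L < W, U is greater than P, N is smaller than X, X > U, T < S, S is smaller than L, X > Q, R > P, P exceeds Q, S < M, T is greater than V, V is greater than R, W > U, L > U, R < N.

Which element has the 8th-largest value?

T

Chaining the given pairs: Q < P < R < V < T < S < M < U < L < W < N < X.
Counting 8 from the largest end gives T.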